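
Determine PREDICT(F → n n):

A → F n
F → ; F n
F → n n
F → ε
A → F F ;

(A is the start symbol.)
{ 'n' }

PREDICT(F → n n) = (FIRST(RHS) \ {ε}) ∪ (FOLLOW(F) if ε ∈ FIRST(RHS), i.e. RHS ⇒* ε)
FIRST(n n) = { 'n' }
ε ∉ FIRST(n n), so FOLLOW(F) is not added.
PREDICT(F → n n) = { 'n' }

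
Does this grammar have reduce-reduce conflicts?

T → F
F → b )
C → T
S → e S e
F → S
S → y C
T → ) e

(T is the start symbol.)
Augment with T' → T and build the canonical LR(0) collection (I0 = CLOSURE({[T' → . T]}), then GOTO on every symbol after a dot until no new states appear). It has 14 states:
  I0: { [F → . S], [F → . b )], [S → . e S e], [S → . y C], [T → . ) e], [T → . F], [T' → . T] }  — shift
  I1: { [T → ) . e] }  — shift
  I2: { [T → F .] }  — reduce
  I3: { [F → S .] }  — reduce
  I4: { [T' → T .] }  — accept
  I5: { [F → b . )] }  — shift
  I6: { [S → . e S e], [S → . y C], [S → e . S e] }  — shift
  I7: { [C → . T], [F → . S], [F → . b )], [S → . e S e], [S → . y C], [S → y . C], [T → . ) e], [T → . F] }  — shift
  I8: { [S → y C .] }  — reduce
  I9: { [C → T .] }  — reduce
  I10: { [S → e S . e] }  — shift
  I11: { [S → e S e .] }  — reduce
  I12: { [F → b ) .] }  — reduce
  I13: { [T → ) e .] }  — reduce

No state contains more than one complete item.

Answer: No reduce-reduce conflicts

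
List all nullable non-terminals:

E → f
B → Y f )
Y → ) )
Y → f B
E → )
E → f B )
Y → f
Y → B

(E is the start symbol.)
None

A non-terminal is nullable if it can derive ε (the empty string): either it has an ε-production, or it has a production whose right-hand side consists entirely of nullable non-terminals.

There are no ε-productions, so no non-terminal can derive ε.
No non-terminals are nullable.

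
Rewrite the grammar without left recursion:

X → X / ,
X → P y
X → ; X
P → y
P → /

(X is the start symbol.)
X is directly left-recursive. The standard transformation for
  A → A α₁ | ... | A α_m | β₁ | ... | β_n
is
  A  → β₁ A' | ... | β_n A'
  A' → α₁ A' | ... | α_m A' | ε

X → P y becomes X → P y X'
X → ; X becomes X → ; X X'
X → X / , becomes X' → / , X'
Add X' → ε

Productions for other non-terminals are unchanged:
  P → y
  P → /

Resulting grammar:
X → P y X'
X → ; X X'
X' → / , X'
X' → ε
P → y
P → /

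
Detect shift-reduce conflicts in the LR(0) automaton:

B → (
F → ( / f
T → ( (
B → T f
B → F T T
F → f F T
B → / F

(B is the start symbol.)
Yes — I1: [B → ( .] vs [F → ( . / f]

A shift-reduce conflict occurs when an LR(0) state has both:
  - a complete (reduce) item [A → α .] (dot at the end), and
  - a shift item [B → β . c γ] (dot before a terminal).

Augment with B' → B and build the canonical LR(0) collection (I0 = CLOSURE({[B' → . B]}), then GOTO on every symbol after a dot until no new states appear). It has 18 states:
  I0: { [B → . (], [B → . / F], [B → . F T T], [B → . T f], [B' → . B], [F → . ( / f], [F → . f F T], [T → . ( (] }  — shift
  I1: { [B → ( .], [F → ( . / f], [T → ( . (] }  — shift, reduce
  I2: { [B → / . F], [F → . ( / f], [F → . f F T] }  — shift
  I3: { [B' → B .] }  — accept
  I4: { [B → F . T T], [T → . ( (] }  — shift
  I5: { [B → T . f] }  — shift
  I6: { [F → . ( / f], [F → . f F T], [F → f . F T] }  — shift
  I7: { [F → ( . / f] }  — shift
  I8: { [F → f F . T], [T → . ( (] }  — shift
  I9: { [T → ( . (] }  — shift
  I10: { [F → f F T .] }  — reduce
  I11: { [T → ( ( .] }  — reduce
  I12: { [F → ( / . f] }  — shift
  I13: { [F → ( / f .] }  — reduce
  I14: { [B → T f .] }  — reduce
  I15: { [B → F T . T], [T → . ( (] }  — shift
  I16: { [B → F T T .] }  — reduce
  I17: { [B → / F .] }  — reduce

I1 contains reduce item [B → ( .] and shift items [F → ( . / f], [T → ( . (] — shift-reduce conflict.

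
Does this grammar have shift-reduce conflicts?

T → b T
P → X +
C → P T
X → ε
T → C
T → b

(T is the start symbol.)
A shift-reduce conflict occurs when an LR(0) state has both:
  - a complete (reduce) item [A → α .] (dot at the end), and
  - a shift item [B → β . c γ] (dot before a terminal).

Augment with T' → T and build the canonical LR(0) collection (I0 = CLOSURE({[T' → . T]}), then GOTO on every symbol after a dot until no new states appear). It has 9 states:
  I0: { [C → . P T], [P → . X +], [T → . C], [T → . b T], [T → . b], [T' → . T], [X → .] }  — shift, reduce
  I1: { [T → C .] }  — reduce
  I2: { [C → . P T], [C → P . T], [P → . X +], [T → . C], [T → . b T], [T → . b], [X → .] }  — shift, reduce
  I3: { [T' → T .] }  — accept
  I4: { [P → X . +] }  — shift
  I5: { [C → . P T], [P → . X +], [T → . C], [T → . b T], [T → . b], [T → b . T], [T → b .], [X → .] }  — shift, 2 reduces
  I6: { [T → b T .] }  — reduce
  I7: { [P → X + .] }  — reduce
  I8: { [C → P T .] }  — reduce

I0 contains reduce item [X → .] and shift items [T → . b], [T → . b T] — shift-reduce conflict.
I2 contains reduce item [X → .] and shift items [T → . b], [T → . b T] — shift-reduce conflict.
I5 contains reduce items [T → b .], [X → .] and shift items [T → . b], [T → . b T] — shift-reduce conflict.

Answer: Yes — I0: [X → .] vs [T → . b]; I2: [X → .] vs [T → . b]; I5: [T → b .] vs [T → . b]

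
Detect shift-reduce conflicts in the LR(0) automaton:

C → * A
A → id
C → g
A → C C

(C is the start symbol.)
A shift-reduce conflict occurs when an LR(0) state has both:
  - a complete (reduce) item [A → α .] (dot at the end), and
  - a shift item [B → β . c γ] (dot before a terminal).

Augment with C' → C and build the canonical LR(0) collection (I0 = CLOSURE({[C' → . C]}), then GOTO on every symbol after a dot until no new states appear). It has 8 states:
  I0: { [C → . * A], [C → . g], [C' → . C] }  — shift
  I1: { [A → . C C], [A → . id], [C → * . A], [C → . * A], [C → . g] }  — shift
  I2: { [C' → C .] }  — accept
  I3: { [C → g .] }  — reduce
  I4: { [C → * A .] }  — reduce
  I5: { [A → C . C], [C → . * A], [C → . g] }  — shift
  I6: { [A → id .] }  — reduce
  I7: { [A → C C .] }  — reduce

No state contains both a complete item and a shift item.

Answer: No shift-reduce conflicts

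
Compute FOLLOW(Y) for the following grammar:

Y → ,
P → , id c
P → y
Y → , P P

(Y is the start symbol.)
{ $ }

To compute FOLLOW(Y), find every occurrence of Y on a right-hand side N → α Y β: add FIRST(β) \ {ε}, and if β is empty or nullable also add FOLLOW(N). Iterate to a fixed point.

Y is the start symbol, so $ ∈ FOLLOW(Y).
Y does not occur on any right-hand side.

Taking the union: FOLLOW(Y) = { $ }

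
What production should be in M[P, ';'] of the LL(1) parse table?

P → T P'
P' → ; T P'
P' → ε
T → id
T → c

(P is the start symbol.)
Empty (error entry)

To find M[P, ';'], we find productions for P where ';' is in the predict set (PREDICT(N → α) = (FIRST(α) \ {ε}) ∪ (FOLLOW(N) if α ⇒* ε)).

Relevant sets:
  FIRST(T) = { 'c', 'id' }

P → T P': PREDICT = { 'c', 'id' }

M[P, ';'] is empty (no production applies)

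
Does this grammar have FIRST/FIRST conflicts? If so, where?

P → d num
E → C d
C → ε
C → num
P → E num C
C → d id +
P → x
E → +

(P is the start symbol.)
Yes. P → d num / P → E num C on { 'd' }

FIRST sets of the non-terminals at (or reachable through a nullable prefix from) the front of some alternative:
  FIRST(E) = { '+', 'd', 'num' }
  FIRST(C) = { 'd', 'num', ε }

Productions for P:
  P → d num: FIRST = { 'd' }
  P → E num C: FIRST = { '+', 'd', 'num' }
  P → x: FIRST = { 'x' }
Productions for E:
  E → C d: FIRST = { 'd', 'num' }
  E → +: FIRST = { '+' }
Productions for C:
  C → ε: FIRST = { ε }
  C → num: FIRST = { 'num' }
  C → d id +: FIRST = { 'd' }

Conflict for P: P → d num and P → E num C
  Overlap: { 'd' }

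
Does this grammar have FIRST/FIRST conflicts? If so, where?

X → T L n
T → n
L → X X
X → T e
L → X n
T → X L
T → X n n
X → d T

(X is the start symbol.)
Yes. X → T L n / X → T e on { 'd', 'n' }; X → T L n / X → d T on { 'd' }; X → T e / X → d T on { 'd' }; T → n / T → X L on { 'n' }; T → n / T → X n n on { 'n' }; T → X L / T → X n n on { 'd', 'n' }; L → X X / L → X n on { 'd', 'n' }

A FIRST/FIRST conflict occurs when two productions N → α and N → β for the same non-terminal have FIRST(α) ∩ FIRST(β) ≠ ∅ (with ε ∈ FIRST of a nullable right-hand side, so two nullable alternatives also conflict).

FIRST sets of the non-terminals at (or reachable through a nullable prefix from) the front of some alternative:
  FIRST(T) = { 'd', 'n' }
  FIRST(X) = { 'd', 'n' }

Productions for X:
  X → T L n: FIRST = { 'd', 'n' }
  X → T e: FIRST = { 'd', 'n' }
  X → d T: FIRST = { 'd' }
Productions for T:
  T → n: FIRST = { 'n' }
  T → X L: FIRST = { 'd', 'n' }
  T → X n n: FIRST = { 'd', 'n' }
Productions for L:
  L → X X: FIRST = { 'd', 'n' }
  L → X n: FIRST = { 'd', 'n' }

Conflict for X: X → T L n and X → T e
  Overlap: { 'd', 'n' }
Conflict for X: X → T L n and X → d T
  Overlap: { 'd' }
Conflict for X: X → T e and X → d T
  Overlap: { 'd' }
Conflict for T: T → n and T → X L
  Overlap: { 'n' }
Conflict for T: T → n and T → X n n
  Overlap: { 'n' }
Conflict for T: T → X L and T → X n n
  Overlap: { 'd', 'n' }
Conflict for L: L → X X and L → X n
  Overlap: { 'd', 'n' }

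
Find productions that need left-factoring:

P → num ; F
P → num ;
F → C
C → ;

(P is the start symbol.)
Left-factoring is needed when two productions for the same non-terminal
share a common prefix on the right-hand side.

Productions for P:
  P → num ; F
  P → num ;

Found common prefix 'num ;' in productions for P

Answer: Yes, P has productions with common prefix 'num ;'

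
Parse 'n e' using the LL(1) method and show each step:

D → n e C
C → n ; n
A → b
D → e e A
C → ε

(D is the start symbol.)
Stack is shown with the top on the left.

Stack    Input  Action
----------------------
D $      n e $  output D → n e C
n e C $  n e $  match 'n'
e C $    e $    match 'e'
C $      $      output C → ε
$        $      accept

The string is accepted.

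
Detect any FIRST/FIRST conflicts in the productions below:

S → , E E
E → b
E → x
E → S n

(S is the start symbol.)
FIRST sets of the non-terminals at (or reachable through a nullable prefix from) the front of some alternative:
  FIRST(S) = { ',' }

Productions for E:
  E → b: FIRST = { 'b' }
  E → x: FIRST = { 'x' }
  E → S n: FIRST = { ',' }
S has only one production, so no FIRST/FIRST conflict is possible there.

All alternatives of each non-terminal have pairwise disjoint FIRST sets.

Answer: No FIRST/FIRST conflicts.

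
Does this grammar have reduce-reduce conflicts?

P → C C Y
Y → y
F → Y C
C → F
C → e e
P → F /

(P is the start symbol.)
No reduce-reduce conflicts

Augment with P' → P and build the canonical LR(0) collection (I0 = CLOSURE({[P' → . P]}), then GOTO on every symbol after a dot until no new states appear). It has 13 states:
  I0: { [C → . F], [C → . e e], [F → . Y C], [P → . C C Y], [P → . F /], [P' → . P], [Y → . y] }  — shift
  I1: { [C → . F], [C → . e e], [F → . Y C], [P → C . C Y], [Y → . y] }  — shift
  I2: { [C → F .], [P → F . /] }  — shift, reduce
  I3: { [P' → P .] }  — accept
  I4: { [C → . F], [C → . e e], [F → . Y C], [F → Y . C], [Y → . y] }  — shift
  I5: { [C → e . e] }  — shift
  I6: { [Y → y .] }  — reduce
  I7: { [C → e e .] }  — reduce
  I8: { [F → Y C .] }  — reduce
  I9: { [C → F .] }  — reduce
  I10: { [P → F / .] }  — reduce
  I11: { [P → C C . Y], [Y → . y] }  — shift
  I12: { [P → C C Y .] }  — reduce

No state contains more than one complete item.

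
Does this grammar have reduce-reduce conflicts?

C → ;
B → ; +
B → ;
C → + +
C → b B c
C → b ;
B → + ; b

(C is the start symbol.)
Yes — I6: [B → ; .] vs [C → b ; .]

Augment with C' → C and build the canonical LR(0) collection (I0 = CLOSURE({[C' → . C]}), then GOTO on every symbol after a dot until no new states appear). It has 13 states:
  I0: { [C → . + +], [C → . ;], [C → . b ;], [C → . b B c], [C' → . C] }  — shift
  I1: { [C → + . +] }  — shift
  I2: { [C → ; .] }  — reduce
  I3: { [C' → C .] }  — accept
  I4: { [B → . + ; b], [B → . ; +], [B → . ;], [C → b . ;], [C → b . B c] }  — shift
  I5: { [B → + . ; b] }  — shift
  I6: { [B → ; . +], [B → ; .], [C → b ; .] }  — shift, 2 reduces
  I7: { [C → b B . c] }  — shift
  I8: { [C → b B c .] }  — reduce
  I9: { [B → ; + .] }  — reduce
  I10: { [B → + ; . b] }  — shift
  I11: { [B → + ; b .] }  — reduce
  I12: { [C → + + .] }  — reduce

I6 contains complete items [B → ; .], [C → b ; .] — reduce-reduce conflict.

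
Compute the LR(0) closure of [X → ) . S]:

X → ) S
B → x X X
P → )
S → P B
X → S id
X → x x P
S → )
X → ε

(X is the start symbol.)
Start with: [X → ) . S]
  [X → ) . S] has the dot before S: add [S → . P B], [S → . )]
  [S → . P B] has the dot before P: add [P → . )]
No further items can be added.

CLOSURE = { [P → . )], [S → . )], [S → . P B], [X → ) . S] }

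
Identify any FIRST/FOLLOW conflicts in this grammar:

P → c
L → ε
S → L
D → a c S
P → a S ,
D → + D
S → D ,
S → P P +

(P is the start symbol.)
No FIRST/FOLLOW conflicts.

A FIRST/FOLLOW conflict occurs when a non-terminal N has a nullable alternative N → β (β ⇒* ε) and another alternative N → α with FIRST(α) ∩ FOLLOW(N) ≠ ∅: on such a lookahead the parser cannot decide between expanding α and letting N vanish via β.

Nullable non-terminals: L, S.
FIRST sets used below: FIRST(L) = { ε }, FIRST(D) = { '+', 'a' }, FIRST(P) = { 'a', 'c' }
L has a nullable alternative but only one production, so nothing to check.

S: nullable alternative(s) S → L; FOLLOW(S) = { ',' }
  S → L: FIRST \ {ε} = { } — this is the only nullable alternative, skip
  S → D ,: FIRST \ {ε} = { '+', 'a' } — disjoint from FOLLOW(S)
  S → P P +: FIRST \ {ε} = { 'a', 'c' } — disjoint from FOLLOW(S)

D, P have no nullable alternative, so no FIRST/FOLLOW check is needed there.

No FIRST/FOLLOW conflicts found.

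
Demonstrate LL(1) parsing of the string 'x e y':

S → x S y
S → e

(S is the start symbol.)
LL(1) parsing maintains a stack (initially the start symbol over $) and the input. At each step: if the stack top is a terminal, match it against the current input token; if it is a non-terminal N, replace it with the RHS of M[N, lookahead] (the unique production whose predict set contains the lookahead).

Stack is shown with the top on the left.

Stack    Input    Action
------------------------
S $      x e y $  output S → x S y
x S y $  x e y $  match 'x'
S y $    e y $    output S → e
e y $    e y $    match 'e'
y $      y $      match 'y'
$        $        accept

The string is accepted.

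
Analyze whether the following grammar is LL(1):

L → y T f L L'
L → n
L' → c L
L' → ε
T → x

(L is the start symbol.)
A grammar is LL(1) if for each non-terminal N with multiple productions, the predict sets of those productions are pairwise disjoint, where PREDICT(N → α) = (FIRST(α) \ {ε}) ∪ (FOLLOW(N) if α ⇒* ε).

Relevant sets:
  FOLLOW(L') = { $, 'c' }

For L:
  PREDICT(L → y T f L L') = { 'y' }
  PREDICT(L → n) = { 'n' }
For L':
  PREDICT(L' → c L) = { 'c' }
  PREDICT(L' → ε) = { $, 'c' }
T has a single production, so nothing to check there.

Conflict found: Predict set conflict for L': { 'c' }
The grammar is NOT LL(1).

Answer: No. Predict set conflict for L': { 'c' }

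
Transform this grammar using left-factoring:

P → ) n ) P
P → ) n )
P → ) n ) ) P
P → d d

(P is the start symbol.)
Left-factoring transforms A → αβ₁ | αβ₂ into A → αA' and A' → β₁ | β₂
(α is the longest common prefix among the alternatives). Repeat until
no nonterminal has two alternatives with a common prefix.

Round 1: P has alternatives sharing prefix ') n )'. Introduce P': P → ) n ) P'
  Add: P' → P
  Add: P' → ε
  Add: P' → ) P

No remaining common prefixes — done.

Resulting grammar:
P → ) n ) P'
P' → P
P' → ε
P' → ) P
P → d d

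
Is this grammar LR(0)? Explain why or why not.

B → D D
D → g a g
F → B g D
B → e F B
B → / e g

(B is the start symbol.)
A grammar is LR(0) if no state in the canonical LR(0) collection has:
  - both a shift item (dot before a terminal) and a complete item (shift-reduce conflict), or
  - two or more complete items (reduce-reduce conflict; the accept item [B' → B .] counts as a complete item here).

Augment with B' → B and build the canonical LR(0) collection (I0 = CLOSURE({[B' → . B]}), then GOTO on every symbol after a dot until no new states appear). It has 16 states:
  I0: { [B → . / e g], [B → . D D], [B → . e F B], [B' → . B], [D → . g a g] }  — shift
  I1: { [B → / . e g] }  — shift
  I2: { [B' → B .] }  — accept
  I3: { [B → D . D], [D → . g a g] }  — shift
  I4: { [B → . / e g], [B → . D D], [B → . e F B], [B → e . F B], [D → . g a g], [F → . B g D] }  — shift
  I5: { [D → g . a g] }  — shift
  I6: { [D → g a . g] }  — shift
  I7: { [D → g a g .] }  — reduce
  I8: { [F → B . g D] }  — shift
  I9: { [B → . / e g], [B → . D D], [B → . e F B], [B → e F . B], [D → . g a g] }  — shift
  I10: { [B → e F B .] }  — reduce
  I11: { [D → . g a g], [F → B g . D] }  — shift
  I12: { [F → B g D .] }  — reduce
  I13: { [B → D D .] }  — reduce
  I14: { [B → / e . g] }  — shift
  I15: { [B → / e g .] }  — reduce

Every state is either a pure shift/goto state or contains exactly one complete item and nothing to shift — no conflicts. The grammar is LR(0).

Answer: Yes, the grammar is LR(0)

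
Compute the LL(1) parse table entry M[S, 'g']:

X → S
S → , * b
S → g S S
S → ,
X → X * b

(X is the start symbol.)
S → g S S

To find M[S, 'g'], we find productions for S where 'g' is in the predict set (PREDICT(N → α) = (FIRST(α) \ {ε}) ∪ (FOLLOW(N) if α ⇒* ε)).

S → , * b: PREDICT = { ',' }
S → g S S: PREDICT = { 'g' }
  'g' is in predict set, so this production goes in M[S, 'g']
S → ,: PREDICT = { ',' }

M[S, 'g'] = S → g S S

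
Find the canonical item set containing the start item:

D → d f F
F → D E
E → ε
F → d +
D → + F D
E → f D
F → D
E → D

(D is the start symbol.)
First, augment the grammar with D' → D
I₀ = CLOSURE({ [D' → . D] }):
  [D' → . D] has the dot before D: add [D → . d f F], [D → . + F D]
No further items can be added.

I₀ = { [D → . + F D], [D → . d f F], [D' → . D] }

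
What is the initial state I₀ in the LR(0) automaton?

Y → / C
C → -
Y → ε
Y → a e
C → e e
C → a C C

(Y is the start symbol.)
First, augment the grammar with Y' → Y
I₀ = CLOSURE({ [Y' → . Y] }):
  [Y' → . Y] has the dot before Y: add [Y → . / C], [Y → .], [Y → . a e]
No further items can be added.

I₀ = { [Y → . / C], [Y → . a e], [Y → .], [Y' → . Y] }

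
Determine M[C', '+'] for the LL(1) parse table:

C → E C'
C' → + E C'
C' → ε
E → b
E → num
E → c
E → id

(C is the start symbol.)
C' → + E C'

To find M[C', '+'], we find productions for C' where '+' is in the predict set (PREDICT(N → α) = (FIRST(α) \ {ε}) ∪ (FOLLOW(N) if α ⇒* ε)).

Relevant sets:
  FOLLOW(C') = { $ }

C' → + E C': PREDICT = { '+' }
  '+' is in predict set, so this production goes in M[C', '+']
C' → ε: PREDICT = { $ }

M[C', '+'] = C' → + E C'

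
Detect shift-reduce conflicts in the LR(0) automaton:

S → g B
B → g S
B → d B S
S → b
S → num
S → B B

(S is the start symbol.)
Augment with S' → S and build the canonical LR(0) collection (I0 = CLOSURE({[S' → . S]}), then GOTO on every symbol after a dot until no new states appear). It has 13 states:
  I0: { [B → . d B S], [B → . g S], [S → . B B], [S → . b], [S → . g B], [S → . num], [S' → . S] }  — shift
  I1: { [B → . d B S], [B → . g S], [S → B . B] }  — shift
  I2: { [S' → S .] }  — accept
  I3: { [S → b .] }  — reduce
  I4: { [B → . d B S], [B → . g S], [B → d . B S] }  — shift
  I5: { [B → . d B S], [B → . g S], [B → g . S], [S → . B B], [S → . b], [S → . g B], [S → . num], [S → g . B] }  — shift
  I6: { [S → num .] }  — reduce
  I7: { [B → . d B S], [B → . g S], [S → B . B], [S → g B .] }  — shift, reduce
  I8: { [B → g S .] }  — reduce
  I9: { [S → B B .] }  — reduce
  I10: { [B → . d B S], [B → . g S], [B → g . S], [S → . B B], [S → . b], [S → . g B], [S → . num] }  — shift
  I11: { [B → . d B S], [B → . g S], [B → d B . S], [S → . B B], [S → . b], [S → . g B], [S → . num] }  — shift
  I12: { [B → d B S .] }  — reduce

I7 contains reduce item [S → g B .] and shift items [B → . d B S], [B → . g S] — shift-reduce conflict.

Answer: Yes — I7: [S → g B .] vs [B → . d B S]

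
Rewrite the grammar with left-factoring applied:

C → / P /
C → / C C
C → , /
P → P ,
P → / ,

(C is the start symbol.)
Left-factoring transforms A → αβ₁ | αβ₂ into A → αA' and A' → β₁ | β₂
(α is the longest common prefix among the alternatives). Repeat until
no nonterminal has two alternatives with a common prefix.

Round 1: C has alternatives sharing prefix '/'. Introduce C': C → / C'
  Add: C' → P /
  Add: C' → C C

No remaining common prefixes — done.

Resulting grammar:
C → / C'
C' → P /
C' → C C
C → , /
P → P ,
P → / ,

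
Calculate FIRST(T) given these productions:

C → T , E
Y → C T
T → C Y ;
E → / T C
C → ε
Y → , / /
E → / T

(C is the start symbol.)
To compute FIRST(T), examine every production with T on the left-hand side, reading each right-hand side left to right until a non-nullable symbol is reached.

FIRST sets of the other non-terminals involved (by the same procedure, iterated to a fixed point):
  FIRST(C) = { ',', ε }
  FIRST(Y) = { ',' }

From T → C Y ;:
  - C is a non-terminal: add FIRST(C) \ {ε} = { ',' }
    C is nullable, so continue to the next symbol
  - Y is a non-terminal: add FIRST(Y) \ {ε} = { ',' }
    Y is not nullable, so stop

Collecting: FIRST(T) = { ',' }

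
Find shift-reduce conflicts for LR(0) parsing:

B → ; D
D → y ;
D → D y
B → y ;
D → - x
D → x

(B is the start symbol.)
A shift-reduce conflict occurs when an LR(0) state has both:
  - a complete (reduce) item [A → α .] (dot at the end), and
  - a shift item [B → β . c γ] (dot before a terminal).

Augment with B' → B and build the canonical LR(0) collection (I0 = CLOSURE({[B' → . B]}), then GOTO on every symbol after a dot until no new states appear). It has 12 states:
  I0: { [B → . ; D], [B → . y ;], [B' → . B] }  — shift
  I1: { [B → ; . D], [D → . - x], [D → . D y], [D → . x], [D → . y ;] }  — shift
  I2: { [B' → B .] }  — accept
  I3: { [B → y . ;] }  — shift
  I4: { [B → y ; .] }  — reduce
  I5: { [D → - . x] }  — shift
  I6: { [B → ; D .], [D → D . y] }  — shift, reduce
  I7: { [D → x .] }  — reduce
  I8: { [D → y . ;] }  — shift
  I9: { [D → y ; .] }  — reduce
  I10: { [D → D y .] }  — reduce
  I11: { [D → - x .] }  — reduce

I6 contains reduce item [B → ; D .] and shift item [D → D . y] — shift-reduce conflict.

Answer: Yes — I6: [B → ; D .] vs [D → D . y]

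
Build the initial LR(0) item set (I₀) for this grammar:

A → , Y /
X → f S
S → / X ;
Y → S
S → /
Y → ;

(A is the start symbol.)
{ [A → . , Y /], [A' → . A] }

First, augment the grammar with A' → A
I₀ = CLOSURE({ [A' → . A] }):
  [A' → . A] has the dot before A: add [A → . , Y /]
No further items can be added.

I₀ = { [A → . , Y /], [A' → . A] }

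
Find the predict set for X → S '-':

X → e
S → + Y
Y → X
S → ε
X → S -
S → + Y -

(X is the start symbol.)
PREDICT(X → S '-') = (FIRST(RHS) \ {ε}) ∪ (FOLLOW(X) if ε ∈ FIRST(RHS), i.e. RHS ⇒* ε)
FIRST(S) = { '+', ε }
FIRST(S '-') = { '+', '-' }
ε ∉ FIRST(S '-'), so FOLLOW(X) is not added.
PREDICT(X → S '-') = { '+', '-' }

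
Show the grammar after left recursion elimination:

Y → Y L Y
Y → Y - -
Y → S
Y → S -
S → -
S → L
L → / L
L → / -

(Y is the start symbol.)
Y → S Y'
Y → S - Y'
Y' → L Y Y'
Y' → - - Y'
Y' → ε
S → -
S → L
L → / L
L → / -

Y is directly left-recursive. The standard transformation for
  A → A α₁ | ... | A α_m | β₁ | ... | β_n
is
  A  → β₁ A' | ... | β_n A'
  A' → α₁ A' | ... | α_m A' | ε

Y → S becomes Y → S Y'
Y → S - becomes Y → S - Y'
Y → Y L Y becomes Y' → L Y Y'
Y → Y - - becomes Y' → - - Y'
Add Y' → ε

Productions for other non-terminals are unchanged:
  S → -
  S → L
  L → / L
  L → / -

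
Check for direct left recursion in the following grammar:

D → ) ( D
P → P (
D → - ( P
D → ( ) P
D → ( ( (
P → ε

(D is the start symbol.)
Yes, P is left-recursive

D → ) ( D: starts with ')'
P → P (: LEFT RECURSIVE (starts with P)
D → - ( P: starts with '-'
D → ( ) P: starts with '('
D → ( ( (: starts with '('
P → ε: starts with ε

The grammar has direct left recursion on: P.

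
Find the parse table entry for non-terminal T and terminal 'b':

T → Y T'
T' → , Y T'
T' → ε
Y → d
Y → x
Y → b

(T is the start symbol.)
T → Y T'

To find M[T, 'b'], we find productions for T where 'b' is in the predict set (PREDICT(N → α) = (FIRST(α) \ {ε}) ∪ (FOLLOW(N) if α ⇒* ε)).

Relevant sets:
  FIRST(Y) = { 'b', 'd', 'x' }

T → Y T': PREDICT = { 'b', 'd', 'x' }
  'b' is in predict set, so this production goes in M[T, 'b']

M[T, 'b'] = T → Y T'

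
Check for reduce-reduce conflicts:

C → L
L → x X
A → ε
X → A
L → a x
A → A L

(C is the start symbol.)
No reduce-reduce conflicts

A reduce-reduce conflict occurs when an LR(0) state has two complete items [A → α .] and [B → β .] — both call for a reduction, and with no lookahead the parser cannot choose between them.

Augment with C' → C and build the canonical LR(0) collection (I0 = CLOSURE({[C' → . C]}), then GOTO on every symbol after a dot until no new states appear). It has 9 states:
  I0: { [C → . L], [C' → . C], [L → . a x], [L → . x X] }  — shift
  I1: { [C' → C .] }  — accept
  I2: { [C → L .] }  — reduce
  I3: { [L → a . x] }  — shift
  I4: { [A → . A L], [A → .], [L → x . X], [X → . A] }  — reduce
  I5: { [A → A . L], [L → . a x], [L → . x X], [X → A .] }  — shift, reduce
  I6: { [L → x X .] }  — reduce
  I7: { [A → A L .] }  — reduce
  I8: { [L → a x .] }  — reduce

No state contains more than one complete item.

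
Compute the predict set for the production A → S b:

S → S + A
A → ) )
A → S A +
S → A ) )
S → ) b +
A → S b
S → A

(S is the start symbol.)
PREDICT(A → S b) = (FIRST(RHS) \ {ε}) ∪ (FOLLOW(A) if ε ∈ FIRST(RHS), i.e. RHS ⇒* ε)
FIRST(S) = { ')' }
FIRST(S b) = { ')' }
ε ∉ FIRST(S b), so FOLLOW(A) is not added.
PREDICT(A → S b) = { ')' }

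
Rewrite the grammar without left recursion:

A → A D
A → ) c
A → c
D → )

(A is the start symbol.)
A is directly left-recursive. The standard transformation for
  A → A α₁ | ... | A α_m | β₁ | ... | β_n
is
  A  → β₁ A' | ... | β_n A'
  A' → α₁ A' | ... | α_m A' | ε

A → ) c becomes A → ) c A'
A → c becomes A → c A'
A → A D becomes A' → D A'
Add A' → ε

Productions for other non-terminals are unchanged:
  D → )

Resulting grammar:
A → ) c A'
A → c A'
A' → D A'
A' → ε
D → )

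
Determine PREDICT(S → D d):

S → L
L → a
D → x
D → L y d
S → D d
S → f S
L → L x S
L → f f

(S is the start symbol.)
PREDICT(S → D d) = (FIRST(RHS) \ {ε}) ∪ (FOLLOW(S) if ε ∈ FIRST(RHS), i.e. RHS ⇒* ε)
FIRST(D) = { 'a', 'f', 'x' }
FIRST(D d) = { 'a', 'f', 'x' }
ε ∉ FIRST(D d), so FOLLOW(S) is not added.
PREDICT(S → D d) = { 'a', 'f', 'x' }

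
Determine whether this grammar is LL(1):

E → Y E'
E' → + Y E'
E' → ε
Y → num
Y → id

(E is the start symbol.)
A grammar is LL(1) if for each non-terminal N with multiple productions, the predict sets of those productions are pairwise disjoint, where PREDICT(N → α) = (FIRST(α) \ {ε}) ∪ (FOLLOW(N) if α ⇒* ε).

Relevant sets:
  FOLLOW(E') = { $ }

For E':
  PREDICT(E' → '+' Y E') = { '+' }
  PREDICT(E' → ε) = { $ }
For Y:
  PREDICT(Y → num) = { 'num' }
  PREDICT(Y → id) = { 'id' }
E has a single production, so nothing to check there.

All predict sets are disjoint. The grammar IS LL(1).

Answer: Yes, the grammar is LL(1).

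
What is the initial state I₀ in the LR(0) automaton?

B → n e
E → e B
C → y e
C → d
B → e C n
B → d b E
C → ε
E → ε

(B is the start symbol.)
First, augment the grammar with B' → B
I₀ = CLOSURE({ [B' → . B] }):
  [B' → . B] has the dot before B: add [B → . n e], [B → . e C n], [B → . d b E]
No further items can be added.

I₀ = { [B → . d b E], [B → . e C n], [B → . n e], [B' → . B] }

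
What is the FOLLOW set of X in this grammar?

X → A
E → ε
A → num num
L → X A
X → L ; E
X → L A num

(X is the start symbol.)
X is the start symbol, so $ ∈ FOLLOW(X).
In L → X A: X is followed by A, add FIRST(A) \ {ε} = { 'num' }

Taking the union: FOLLOW(X) = { $, 'num' }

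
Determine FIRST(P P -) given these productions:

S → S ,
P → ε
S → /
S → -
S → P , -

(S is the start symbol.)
{ '-' }

FIRST sets of the non-terminals involved (from the grammar, by fixed-point iteration):
  FIRST(P) = { ε }

To compute FIRST(P P -), process the symbols left to right:
Symbol P is a non-terminal. Add FIRST(P) \ {ε} = { }
P is nullable (ε ∈ FIRST(P)), continue to the next symbol.
Symbol P is a non-terminal. Add FIRST(P) \ {ε} = { }
P is nullable (ε ∈ FIRST(P)), continue to the next symbol.
Symbol - is a terminal. Add '-' and stop.
FIRST(P P -) = { '-' }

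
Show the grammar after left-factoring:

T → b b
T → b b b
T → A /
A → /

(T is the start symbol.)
T → b b T'
T' → ε
T' → b
T → A /
A → /

Left-factoring transforms A → αβ₁ | αβ₂ into A → αA' and A' → β₁ | β₂
(α is the longest common prefix among the alternatives). Repeat until
no nonterminal has two alternatives with a common prefix.

Round 1: T has alternatives sharing prefix 'b b'. Introduce T': T → b b T'
  Add: T' → ε
  Add: T' → b

No remaining common prefixes — done.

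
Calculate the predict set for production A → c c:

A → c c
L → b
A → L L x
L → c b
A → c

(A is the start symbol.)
PREDICT(A → c c) = (FIRST(RHS) \ {ε}) ∪ (FOLLOW(A) if ε ∈ FIRST(RHS), i.e. RHS ⇒* ε)
FIRST(c c) = { 'c' }
ε ∉ FIRST(c c), so FOLLOW(A) is not added.
PREDICT(A → c c) = { 'c' }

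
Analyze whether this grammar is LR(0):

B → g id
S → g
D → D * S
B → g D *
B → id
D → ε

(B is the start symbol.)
No. Shift-reduce conflict between [D → .] and [B → g . id]

Augment with B' → B and build the canonical LR(0) collection (I0 = CLOSURE({[B' → . B]}), then GOTO on every symbol after a dot until no new states appear). It has 9 states:
  I0: { [B → . g D *], [B → . g id], [B → . id], [B' → . B] }  — shift
  I1: { [B' → B .] }  — accept
  I2: { [B → g . D *], [B → g . id], [D → . D * S], [D → .] }  — shift, reduce
  I3: { [B → id .] }  — reduce
  I4: { [B → g D . *], [D → D . * S] }  — shift
  I5: { [B → g id .] }  — reduce
  I6: { [B → g D * .], [D → D * . S], [S → . g] }  — shift, reduce
  I7: { [D → D * S .] }  — reduce
  I8: { [S → g .] }  — reduce

Conflict in state I2:
  Shift-reduce conflict between [D → .] and [B → g . id]
So the grammar is NOT LR(0).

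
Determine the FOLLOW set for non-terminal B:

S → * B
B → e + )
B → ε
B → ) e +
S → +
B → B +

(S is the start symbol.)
To compute FOLLOW(B), find every occurrence of B on a right-hand side N → α B β: add FIRST(β) \ {ε}, and if β is empty or nullable also add FOLLOW(N). Iterate to a fixed point.

In S → * B: B is at the end, add FOLLOW(S)
In B → B +: B is followed by '+', add FIRST('+') \ {ε} = { '+' }

The FOLLOW sets referred to above (computed the same way, to a fixed point):
  FOLLOW(S) = { $ }

Taking the union: FOLLOW(B) = { $, '+' }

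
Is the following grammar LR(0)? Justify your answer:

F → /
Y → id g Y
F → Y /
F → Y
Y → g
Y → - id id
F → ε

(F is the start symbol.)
No. Shift-reduce conflict between [F → .] and [F → . /]

A grammar is LR(0) if no state in the canonical LR(0) collection has:
  - both a shift item (dot before a terminal) and a complete item (shift-reduce conflict), or
  - two or more complete items (reduce-reduce conflict; the accept item [F' → F .] counts as a complete item here).

Augment with F' → F and build the canonical LR(0) collection (I0 = CLOSURE({[F' → . F]}), then GOTO on every symbol after a dot until no new states appear). It has 12 states:
  I0: { [F → . /], [F → . Y /], [F → . Y], [F → .], [F' → . F], [Y → . - id id], [Y → . g], [Y → . id g Y] }  — shift, reduce
  I1: { [Y → - . id id] }  — shift
  I2: { [F → / .] }  — reduce
  I3: { [F' → F .] }  — accept
  I4: { [F → Y . /], [F → Y .] }  — shift, reduce
  I5: { [Y → g .] }  — reduce
  I6: { [Y → id . g Y] }  — shift
  I7: { [Y → . - id id], [Y → . g], [Y → . id g Y], [Y → id g . Y] }  — shift
  I8: { [Y → id g Y .] }  — reduce
  I9: { [F → Y / .] }  — reduce
  I10: { [Y → - id . id] }  — shift
  I11: { [Y → - id id .] }  — reduce

Conflict in state I0:
  Shift-reduce conflict between [F → .] and [F → . /]
So the grammar is NOT LR(0).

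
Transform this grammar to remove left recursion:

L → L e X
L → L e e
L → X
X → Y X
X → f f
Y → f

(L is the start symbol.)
L is directly left-recursive. The standard transformation for
  A → A α₁ | ... | A α_m | β₁ | ... | β_n
is
  A  → β₁ A' | ... | β_n A'
  A' → α₁ A' | ... | α_m A' | ε

L → X becomes L → X L'
L → L e X becomes L' → e X L'
L → L e e becomes L' → e e L'
Add L' → ε

Productions for other non-terminals are unchanged:
  X → Y X
  X → f f
  Y → f

Resulting grammar:
L → X L'
L' → e X L'
L' → e e L'
L' → ε
X → Y X
X → f f
Y → f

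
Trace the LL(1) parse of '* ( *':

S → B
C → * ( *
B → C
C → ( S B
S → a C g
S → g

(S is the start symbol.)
Stack is shown with the top on the left.

Stack    Input    Action
------------------------
S $      * ( * $  output S → B
B $      * ( * $  output B → C
C $      * ( * $  output C → * ( *
* ( * $  * ( * $  match '*'
( * $    ( * $    match '('
* $      * $      match '*'
$        $        accept

The string is accepted.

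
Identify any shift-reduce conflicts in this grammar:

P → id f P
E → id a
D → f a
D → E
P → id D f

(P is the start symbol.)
A shift-reduce conflict occurs when an LR(0) state has both:
  - a complete (reduce) item [A → α .] (dot at the end), and
  - a shift item [B → β . c γ] (dot before a terminal).

Augment with P' → P and build the canonical LR(0) collection (I0 = CLOSURE({[P' → . P]}), then GOTO on every symbol after a dot until no new states appear). It has 11 states:
  I0: { [P → . id D f], [P → . id f P], [P' → . P] }  — shift
  I1: { [P' → P .] }  — accept
  I2: { [D → . E], [D → . f a], [E → . id a], [P → id . D f], [P → id . f P] }  — shift
  I3: { [P → id D . f] }  — shift
  I4: { [D → E .] }  — reduce
  I5: { [D → f . a], [P → . id D f], [P → . id f P], [P → id f . P] }  — shift
  I6: { [E → id . a] }  — shift
  I7: { [E → id a .] }  — reduce
  I8: { [P → id f P .] }  — reduce
  I9: { [D → f a .] }  — reduce
  I10: { [P → id D f .] }  — reduce

No state contains both a complete item and a shift item.

Answer: No shift-reduce conflicts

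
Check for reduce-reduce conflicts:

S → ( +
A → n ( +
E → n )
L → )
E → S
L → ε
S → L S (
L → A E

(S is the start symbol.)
No reduce-reduce conflicts

A reduce-reduce conflict occurs when an LR(0) state has two complete items [A → α .] and [B → β .] — both call for a reduction, and with no lookahead the parser cannot choose between them.

Augment with S' → S and build the canonical LR(0) collection (I0 = CLOSURE({[S' → . S]}), then GOTO on every symbol after a dot until no new states appear). It has 16 states:
  I0: { [A → . n ( +], [L → . )], [L → . A E], [L → .], [S → . ( +], [S → . L S (], [S' → . S] }  — shift, reduce
  I1: { [S → ( . +] }  — shift
  I2: { [L → ) .] }  — reduce
  I3: { [A → . n ( +], [E → . S], [E → . n )], [L → . )], [L → . A E], [L → .], [L → A . E], [S → . ( +], [S → . L S (] }  — shift, reduce
  I4: { [A → . n ( +], [L → . )], [L → . A E], [L → .], [S → . ( +], [S → . L S (], [S → L . S (] }  — shift, reduce
  I5: { [S' → S .] }  — accept
  I6: { [A → n . ( +] }  — shift
  I7: { [A → n ( . +] }  — shift
  I8: { [A → n ( + .] }  — reduce
  I9: { [S → L S . (] }  — shift
  I10: { [S → L S ( .] }  — reduce
  I11: { [L → A E .] }  — reduce
  I12: { [E → S .] }  — reduce
  I13: { [A → n . ( +], [E → n . )] }  — shift
  I14: { [E → n ) .] }  — reduce
  I15: { [S → ( + .] }  — reduce

No state contains more than one complete item.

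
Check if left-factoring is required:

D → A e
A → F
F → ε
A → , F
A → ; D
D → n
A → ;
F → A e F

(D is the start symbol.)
Yes, A has productions with common prefix ';'

Left-factoring is needed when two productions for the same non-terminal
share a common prefix on the right-hand side.

Productions for D:
  D → A e
  D → n
Productions for A:
  A → F
  A → , F
  A → ; D
  A → ;
Productions for F:
  F → ε
  F → A e F

Found common prefix ';' in productions for A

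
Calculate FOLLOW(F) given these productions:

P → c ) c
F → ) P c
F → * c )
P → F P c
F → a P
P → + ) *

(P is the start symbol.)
In P → F P c: F is followed by P c, add FIRST(P c) \ {ε} = { ')', '*', '+', 'a', 'c' }

Taking the union: FOLLOW(F) = { ')', '*', '+', 'a', 'c' }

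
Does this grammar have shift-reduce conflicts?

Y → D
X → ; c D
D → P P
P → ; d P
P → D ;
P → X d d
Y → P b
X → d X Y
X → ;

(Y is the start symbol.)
Yes — I1: [X → ; .] vs [P → ; . d P]; I2: [Y → D .] vs [P → D . ;]; I7: [X → ; .] vs [X → ; . c D]; I11: [X → ; c D .] vs [P → D . ;]; I14: [D → P P .] vs [P → . ; d P]; I20: [P → ; d P .] vs [P → . ; d P]

A shift-reduce conflict occurs when an LR(0) state has both:
  - a complete (reduce) item [A → α .] (dot at the end), and
  - a shift item [B → β . c γ] (dot before a terminal).

Augment with Y' → Y and build the canonical LR(0) collection (I0 = CLOSURE({[Y' → . Y]}), then GOTO on every symbol after a dot until no new states appear). It has 21 states:
  I0: { [D → . P P], [P → . ; d P], [P → . D ;], [P → . X d d], [X → . ; c D], [X → . ;], [X → . d X Y], [Y → . D], [Y → . P b], [Y' → . Y] }  — shift
  I1: { [P → ; . d P], [X → ; . c D], [X → ; .] }  — shift, reduce
  I2: { [P → D . ;], [Y → D .] }  — shift, reduce
  I3: { [D → . P P], [D → P . P], [P → . ; d P], [P → . D ;], [P → . X d d], [X → . ; c D], [X → . ;], [X → . d X Y], [Y → P . b] }  — shift
  I4: { [P → X . d d] }  — shift
  I5: { [Y' → Y .] }  — accept
  I6: { [X → . ; c D], [X → . ;], [X → . d X Y], [X → d . X Y] }  — shift
  I7: { [X → ; . c D], [X → ; .] }  — shift, reduce
  I8: { [D → . P P], [P → . ; d P], [P → . D ;], [P → . X d d], [X → . ; c D], [X → . ;], [X → . d X Y], [X → d X . Y], [Y → . D], [Y → . P b] }  — shift
  I9: { [X → d X Y .] }  — reduce
  I10: { [D → . P P], [P → . ; d P], [P → . D ;], [P → . X d d], [X → . ; c D], [X → . ;], [X → . d X Y], [X → ; c . D] }  — shift
  I11: { [P → D . ;], [X → ; c D .] }  — shift, reduce
  I12: { [D → . P P], [D → P . P], [P → . ; d P], [P → . D ;], [P → . X d d], [X → . ; c D], [X → . ;], [X → . d X Y] }  — shift
  I13: { [P → D . ;] }  — shift
  I14: { [D → . P P], [D → P . P], [D → P P .], [P → . ; d P], [P → . D ;], [P → . X d d], [X → . ; c D], [X → . ;], [X → . d X Y] }  — shift, reduce
  I15: { [P → D ; .] }  — reduce
  I16: { [P → X d . d] }  — shift
  I17: { [P → X d d .] }  — reduce
  I18: { [Y → P b .] }  — reduce
  I19: { [D → . P P], [P → . ; d P], [P → . D ;], [P → . X d d], [P → ; d . P], [X → . ; c D], [X → . ;], [X → . d X Y] }  — shift
  I20: { [D → . P P], [D → P . P], [P → . ; d P], [P → . D ;], [P → . X d d], [P → ; d P .], [X → . ; c D], [X → . ;], [X → . d X Y] }  — shift, reduce

I1 contains reduce item [X → ; .] and shift items [P → ; . d P], [X → ; . c D] — shift-reduce conflict.
I2 contains reduce item [Y → D .] and shift item [P → D . ;] — shift-reduce conflict.
I7 contains reduce item [X → ; .] and shift item [X → ; . c D] — shift-reduce conflict.
I11 contains reduce item [X → ; c D .] and shift item [P → D . ;] — shift-reduce conflict.
I14 contains reduce item [D → P P .] and shift items [P → . ; d P], [X → . ;], [X → . ; c D], [X → . d X Y] — shift-reduce conflict.
I20 contains reduce item [P → ; d P .] and shift items [P → . ; d P], [X → . ;], [X → . ; c D], [X → . d X Y] — shift-reduce conflict.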